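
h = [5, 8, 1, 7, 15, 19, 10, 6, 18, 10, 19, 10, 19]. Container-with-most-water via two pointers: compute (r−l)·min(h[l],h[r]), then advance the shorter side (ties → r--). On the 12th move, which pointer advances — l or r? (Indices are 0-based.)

l=0 r=12: min(5,19)*12=60 best=60 *, l++
l=1 r=12: min(8,19)*11=88 best=88 *, l++
l=2 r=12: min(1,19)*10=10 best=88, l++
l=3 r=12: min(7,19)*9=63 best=88, l++
l=4 r=12: min(15,19)*8=120 best=120 *, l++
l=5 r=12: min(19,19)*7=133 best=133 *, r--
l=5 r=11: min(19,10)*6=60 best=133, r--
l=5 r=10: min(19,19)*5=95 best=133, r--
l=5 r=9: min(19,10)*4=40 best=133, r--
l=5 r=8: min(19,18)*3=54 best=133, r--
l=5 r=7: min(19,6)*2=12 best=133, r--
l=5 r=6: min(19,10)*1=10 best=133, r--

r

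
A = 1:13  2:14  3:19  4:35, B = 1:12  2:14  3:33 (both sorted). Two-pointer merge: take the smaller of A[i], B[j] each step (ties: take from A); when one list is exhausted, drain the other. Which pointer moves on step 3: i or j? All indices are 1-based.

i

i=1 j=1: A[i]=13>B[j]=12 take 12, j++
i=1 j=2: A[i]=13<=B[j]=14 take 13, i++
i=2 j=2: A[i]=14<=B[j]=14 take 14, i++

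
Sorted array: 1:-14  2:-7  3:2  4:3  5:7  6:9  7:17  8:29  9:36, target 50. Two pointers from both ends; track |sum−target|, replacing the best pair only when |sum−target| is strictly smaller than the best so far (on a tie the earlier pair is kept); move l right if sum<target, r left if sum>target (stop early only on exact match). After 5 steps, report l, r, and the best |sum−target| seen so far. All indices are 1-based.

l=6, r=9, best |Δ|=7

[1,9] -14+36=22 d=28 * → l++
[2,9] -7+36=29 d=21 * → l++
[3,9] 2+36=38 d=12 * → l++
[4,9] 3+36=39 d=11 * → l++
[5,9] 7+36=43 d=7 * → l++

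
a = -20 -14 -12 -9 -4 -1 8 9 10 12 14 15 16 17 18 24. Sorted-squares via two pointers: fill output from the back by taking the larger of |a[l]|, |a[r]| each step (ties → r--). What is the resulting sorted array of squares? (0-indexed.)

[0,15] |-20|<=|24| out[15]=576 → r--
[0,14] |-20|>|18| out[14]=400 → l++
[1,14] |-14|<=|18| out[13]=324 → r--
[1,13] |-14|<=|17| out[12]=289 → r--
[1,12] |-14|<=|16| out[11]=256 → r--
[1,11] |-14|<=|15| out[10]=225 → r--
[1,10] |-14|<=|14| out[9]=196 → r--
[1,9] |-14|>|12| out[8]=196 → l++
[2,9] |-12|<=|12| out[7]=144 → r--
[2,8] |-12|>|10| out[6]=144 → l++
[3,8] |-9|<=|10| out[5]=100 → r--
[3,7] |-9|<=|9| out[4]=81 → r--
[3,6] |-9|>|8| out[3]=81 → l++
[4,6] |-4|<=|8| out[2]=64 → r--
[4,5] |-4|>|-1| out[1]=16 → l++
[5,5] |-1|<=|-1| out[0]=1 → r--

[1, 16, 64, 81, 81, 100, 144, 144, 196, 196, 225, 256, 289, 324, 400, 576]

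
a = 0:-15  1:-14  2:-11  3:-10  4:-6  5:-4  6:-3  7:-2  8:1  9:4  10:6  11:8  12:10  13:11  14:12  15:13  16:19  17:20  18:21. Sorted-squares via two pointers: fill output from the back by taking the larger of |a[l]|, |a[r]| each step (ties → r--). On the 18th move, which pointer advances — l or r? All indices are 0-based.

[0,18] |-15|<=|21| out[18]=441 → r--
[0,17] |-15|<=|20| out[17]=400 → r--
[0,16] |-15|<=|19| out[16]=361 → r--
[0,15] |-15|>|13| out[15]=225 → l++
[1,15] |-14|>|13| out[14]=196 → l++
[2,15] |-11|<=|13| out[13]=169 → r--
[2,14] |-11|<=|12| out[12]=144 → r--
[2,13] |-11|<=|11| out[11]=121 → r--
[2,12] |-11|>|10| out[10]=121 → l++
[3,12] |-10|<=|10| out[9]=100 → r--
[3,11] |-10|>|8| out[8]=100 → l++
[4,11] |-6|<=|8| out[7]=64 → r--
[4,10] |-6|<=|6| out[6]=36 → r--
[4,9] |-6|>|4| out[5]=36 → l++
[5,9] |-4|<=|4| out[4]=16 → r--
[5,8] |-4|>|1| out[3]=16 → l++
[6,8] |-3|>|1| out[2]=9 → l++
[7,8] |-2|>|1| out[1]=4 → l++

l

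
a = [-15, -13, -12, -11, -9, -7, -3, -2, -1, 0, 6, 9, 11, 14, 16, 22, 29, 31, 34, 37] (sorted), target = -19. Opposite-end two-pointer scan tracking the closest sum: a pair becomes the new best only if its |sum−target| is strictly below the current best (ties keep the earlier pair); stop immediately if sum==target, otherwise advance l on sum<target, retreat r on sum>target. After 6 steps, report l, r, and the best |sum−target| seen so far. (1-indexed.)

[1,20] -15+37=22 d=41 * → r--
[1,19] -15+34=19 d=38 * → r--
[1,18] -15+31=16 d=35 * → r--
[1,17] -15+29=14 d=33 * → r--
[1,16] -15+22=7 d=26 * → r--
[1,15] -15+16=1 d=20 * → r--

l=1, r=14, best |Δ|=20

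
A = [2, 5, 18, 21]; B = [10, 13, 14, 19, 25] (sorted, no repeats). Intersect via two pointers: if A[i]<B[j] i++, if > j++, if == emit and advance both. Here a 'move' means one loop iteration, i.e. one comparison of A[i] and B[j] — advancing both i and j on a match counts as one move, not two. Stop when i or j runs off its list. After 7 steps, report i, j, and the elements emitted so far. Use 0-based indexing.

[i=0,j=0] 2<10 → i++
[i=1,j=0] 5<10 → i++
[i=2,j=0] 18>10 → j++
[i=2,j=1] 18>13 → j++
[i=2,j=2] 18>14 → j++
[i=2,j=3] 18<19 → i++
[i=3,j=3] 21>19 → j++

i=3, j=4, emitted=[]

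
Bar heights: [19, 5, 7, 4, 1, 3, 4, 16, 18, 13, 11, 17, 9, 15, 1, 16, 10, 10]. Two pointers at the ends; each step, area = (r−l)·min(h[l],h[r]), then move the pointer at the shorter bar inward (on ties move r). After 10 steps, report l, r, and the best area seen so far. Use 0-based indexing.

l=0, r=7, best area=240

l=0 r=17: min(19,10)*17=170 best=170 *, r--
l=0 r=16: min(19,10)*16=160 best=170, r--
l=0 r=15: min(19,16)*15=240 best=240 *, r--
l=0 r=14: min(19,1)*14=14 best=240, r--
l=0 r=13: min(19,15)*13=195 best=240, r--
l=0 r=12: min(19,9)*12=108 best=240, r--
l=0 r=11: min(19,17)*11=187 best=240, r--
l=0 r=10: min(19,11)*10=110 best=240, r--
l=0 r=9: min(19,13)*9=117 best=240, r--
l=0 r=8: min(19,18)*8=144 best=240, r--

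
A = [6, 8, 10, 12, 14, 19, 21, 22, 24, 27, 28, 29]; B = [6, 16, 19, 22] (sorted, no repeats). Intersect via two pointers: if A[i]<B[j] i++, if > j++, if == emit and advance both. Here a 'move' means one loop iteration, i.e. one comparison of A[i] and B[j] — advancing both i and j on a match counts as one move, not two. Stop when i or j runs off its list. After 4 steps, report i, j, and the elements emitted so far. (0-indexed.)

i=4, j=1, emitted=[6]

i=0 j=0: 6==6 emit, i++,j++
i=1 j=1: 8<16, i++
i=2 j=1: 10<16, i++
i=3 j=1: 12<16, i++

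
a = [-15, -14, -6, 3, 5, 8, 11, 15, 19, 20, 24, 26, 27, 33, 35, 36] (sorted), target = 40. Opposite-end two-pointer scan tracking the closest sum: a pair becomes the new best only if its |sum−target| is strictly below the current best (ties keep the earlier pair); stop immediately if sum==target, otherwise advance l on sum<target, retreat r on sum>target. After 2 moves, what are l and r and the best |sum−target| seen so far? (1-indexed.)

[1,16] -15+36=21 d=19 * → l++
[2,16] -14+36=22 d=18 * → l++

l=3, r=16, best |Δ|=18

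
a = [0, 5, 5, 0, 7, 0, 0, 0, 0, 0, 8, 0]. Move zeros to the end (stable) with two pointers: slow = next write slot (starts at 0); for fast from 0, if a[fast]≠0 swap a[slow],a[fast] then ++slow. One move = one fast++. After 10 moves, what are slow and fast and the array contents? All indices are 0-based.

slow=3, fast=10, a=[5, 5, 7, 0, 0, 0, 0, 0, 0, 0, 8, 0]

slow=0 fast=0: a[fast]=0, fast++
slow=0 fast=1: a[fast]=5≠0 swap→a[0]=5, slow++,fast++
slow=1 fast=2: a[fast]=5≠0 swap→a[1]=5, slow++,fast++
slow=2 fast=3: a[fast]=0, fast++
slow=2 fast=4: a[fast]=7≠0 swap→a[2]=7, slow++,fast++
slow=3 fast=5: a[fast]=0, fast++
slow=3 fast=6: a[fast]=0, fast++
slow=3 fast=7: a[fast]=0, fast++
slow=3 fast=8: a[fast]=0, fast++
slow=3 fast=9: a[fast]=0, fast++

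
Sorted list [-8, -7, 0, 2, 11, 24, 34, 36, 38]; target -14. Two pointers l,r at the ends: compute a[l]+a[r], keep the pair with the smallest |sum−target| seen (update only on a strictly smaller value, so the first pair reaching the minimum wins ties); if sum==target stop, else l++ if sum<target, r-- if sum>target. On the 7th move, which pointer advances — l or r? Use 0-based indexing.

r

l=0 r=8: -8+38=30 d=44 *, r--
l=0 r=7: -8+36=28 d=42 *, r--
l=0 r=6: -8+34=26 d=40 *, r--
l=0 r=5: -8+24=16 d=30 *, r--
l=0 r=4: -8+11=3 d=17 *, r--
l=0 r=3: -8+2=-6 d=8 *, r--
l=0 r=2: -8+0=-8 d=6 *, r--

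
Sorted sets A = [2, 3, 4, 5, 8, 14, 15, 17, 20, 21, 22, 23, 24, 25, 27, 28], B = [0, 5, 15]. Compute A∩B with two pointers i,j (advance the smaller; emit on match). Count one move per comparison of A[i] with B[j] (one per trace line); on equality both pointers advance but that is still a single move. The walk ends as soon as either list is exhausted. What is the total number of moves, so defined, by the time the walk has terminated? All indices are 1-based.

8 moves

i=1 j=1: 2>0, j++
i=1 j=2: 2<5, i++
i=2 j=2: 3<5, i++
i=3 j=2: 4<5, i++
i=4 j=2: 5==5 emit, i++,j++
i=5 j=3: 8<15, i++
i=6 j=3: 14<15, i++
i=7 j=3: 15==15 emit, i++,j++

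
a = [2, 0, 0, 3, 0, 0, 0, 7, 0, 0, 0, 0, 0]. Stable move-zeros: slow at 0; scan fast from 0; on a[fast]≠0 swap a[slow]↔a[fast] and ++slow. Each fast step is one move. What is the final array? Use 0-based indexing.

(s=0,f=0) a[fast]=2≠0 swap→a[0]=2 → slow++,fast++
(s=1,f=1) a[fast]=0 → fast++
(s=1,f=2) a[fast]=0 → fast++
(s=1,f=3) a[fast]=3≠0 swap→a[1]=3 → slow++,fast++
(s=2,f=4) a[fast]=0 → fast++
(s=2,f=5) a[fast]=0 → fast++
(s=2,f=6) a[fast]=0 → fast++
(s=2,f=7) a[fast]=7≠0 swap→a[2]=7 → slow++,fast++
(s=3,f=8) a[fast]=0 → fast++
(s=3,f=9) a[fast]=0 → fast++
(s=3,f=10) a[fast]=0 → fast++
(s=3,f=11) a[fast]=0 → fast++
(s=3,f=12) a[fast]=0 → fast++

[2, 3, 7, 0, 0, 0, 0, 0, 0, 0, 0, 0, 0]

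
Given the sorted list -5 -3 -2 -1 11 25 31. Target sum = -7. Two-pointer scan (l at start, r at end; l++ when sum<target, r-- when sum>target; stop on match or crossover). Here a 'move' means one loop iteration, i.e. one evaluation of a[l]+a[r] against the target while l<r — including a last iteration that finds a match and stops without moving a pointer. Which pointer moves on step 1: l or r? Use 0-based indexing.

[0,6] -5+31=26 >-7 → r--

r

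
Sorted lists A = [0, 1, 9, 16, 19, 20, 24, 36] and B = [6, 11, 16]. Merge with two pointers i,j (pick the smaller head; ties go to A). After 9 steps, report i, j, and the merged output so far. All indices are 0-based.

i=6, j=3, merged so far=[0, 1, 6, 9, 11, 16, 16, 19, 20]

[i=0,j=0] A[i]=0<=B[j]=6 take 0 → i++
[i=1,j=0] A[i]=1<=B[j]=6 take 1 → i++
[i=2,j=0] A[i]=9>B[j]=6 take 6 → j++
[i=2,j=1] A[i]=9<=B[j]=11 take 9 → i++
[i=3,j=1] A[i]=16>B[j]=11 take 11 → j++
[i=3,j=2] A[i]=16<=B[j]=16 take 16 → i++
[i=4,j=2] A[i]=19>B[j]=16 take 16 → j++
[i=4,j=3] B done, take A[i]=19 → i++
[i=5,j=3] B done, take A[i]=20 → i++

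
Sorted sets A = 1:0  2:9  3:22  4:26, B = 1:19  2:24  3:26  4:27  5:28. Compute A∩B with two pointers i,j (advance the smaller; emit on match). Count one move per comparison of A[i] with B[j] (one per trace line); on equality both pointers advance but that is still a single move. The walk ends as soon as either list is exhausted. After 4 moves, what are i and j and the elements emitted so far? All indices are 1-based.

i=4, j=2, emitted=[]

[i=1,j=1] 0<19 → i++
[i=2,j=1] 9<19 → i++
[i=3,j=1] 22>19 → j++
[i=3,j=2] 22<24 → i++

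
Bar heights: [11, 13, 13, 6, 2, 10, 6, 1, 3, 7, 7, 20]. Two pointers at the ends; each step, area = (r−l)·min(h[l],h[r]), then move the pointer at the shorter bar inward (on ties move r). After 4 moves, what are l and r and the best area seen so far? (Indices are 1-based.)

l=1 r=12: min(11,20)*11=121 best=121 *, l++
l=2 r=12: min(13,20)*10=130 best=130 *, l++
l=3 r=12: min(13,20)*9=117 best=130, l++
l=4 r=12: min(6,20)*8=48 best=130, l++

l=5, r=12, best area=130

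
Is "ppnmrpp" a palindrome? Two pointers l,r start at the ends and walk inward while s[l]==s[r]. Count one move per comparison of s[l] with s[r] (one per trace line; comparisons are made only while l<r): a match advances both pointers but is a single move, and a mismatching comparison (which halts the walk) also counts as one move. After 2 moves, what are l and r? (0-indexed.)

l=2, r=4

l=0 r=6: 'p'=='p', l++,r--
l=1 r=5: 'p'=='p', l++,r--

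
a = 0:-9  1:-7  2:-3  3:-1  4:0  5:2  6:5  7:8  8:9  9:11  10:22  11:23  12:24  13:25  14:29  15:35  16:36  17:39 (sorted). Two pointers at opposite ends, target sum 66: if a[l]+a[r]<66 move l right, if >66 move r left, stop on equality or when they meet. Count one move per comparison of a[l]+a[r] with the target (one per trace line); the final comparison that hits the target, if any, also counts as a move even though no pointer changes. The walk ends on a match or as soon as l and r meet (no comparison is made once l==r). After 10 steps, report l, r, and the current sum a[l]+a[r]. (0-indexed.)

l=10, r=17, sum=61

l=0 r=17: -9+39=30 <66, l++
l=1 r=17: -7+39=32 <66, l++
l=2 r=17: -3+39=36 <66, l++
l=3 r=17: -1+39=38 <66, l++
l=4 r=17: 0+39=39 <66, l++
l=5 r=17: 2+39=41 <66, l++
l=6 r=17: 5+39=44 <66, l++
l=7 r=17: 8+39=47 <66, l++
l=8 r=17: 9+39=48 <66, l++
l=9 r=17: 11+39=50 <66, l++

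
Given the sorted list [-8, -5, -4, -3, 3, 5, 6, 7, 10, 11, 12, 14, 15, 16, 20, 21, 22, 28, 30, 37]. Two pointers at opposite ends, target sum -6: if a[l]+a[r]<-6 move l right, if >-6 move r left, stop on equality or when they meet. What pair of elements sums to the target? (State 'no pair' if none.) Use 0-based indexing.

l=0 r=19: -8+37=29 >-6, r--
l=0 r=18: -8+30=22 >-6, r--
l=0 r=17: -8+28=20 >-6, r--
l=0 r=16: -8+22=14 >-6, r--
l=0 r=15: -8+21=13 >-6, r--
l=0 r=14: -8+20=12 >-6, r--
l=0 r=13: -8+16=8 >-6, r--
l=0 r=12: -8+15=7 >-6, r--
l=0 r=11: -8+14=6 >-6, r--
l=0 r=10: -8+12=4 >-6, r--
l=0 r=9: -8+11=3 >-6, r--
l=0 r=8: -8+10=2 >-6, r--
l=0 r=7: -8+7=-1 >-6, r--
l=0 r=6: -8+6=-2 >-6, r--
l=0 r=5: -8+5=-3 >-6, r--
l=0 r=4: -8+3=-5 >-6, r--
l=0 r=3: -8+-3=-11 <-6, l++
l=1 r=3: -5+-3=-8 <-6, l++
l=2 r=3: -4+-3=-7 <-6, l++

no pair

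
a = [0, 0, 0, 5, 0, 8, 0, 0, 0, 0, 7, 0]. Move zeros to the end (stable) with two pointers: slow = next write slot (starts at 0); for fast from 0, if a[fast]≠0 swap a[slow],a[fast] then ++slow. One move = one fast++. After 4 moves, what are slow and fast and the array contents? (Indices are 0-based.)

(s=0,f=0) a[fast]=0 → fast++
(s=0,f=1) a[fast]=0 → fast++
(s=0,f=2) a[fast]=0 → fast++
(s=0,f=3) a[fast]=5≠0 swap→a[0]=5 → slow++,fast++

slow=1, fast=4, a=[5, 0, 0, 0, 0, 8, 0, 0, 0, 0, 7, 0]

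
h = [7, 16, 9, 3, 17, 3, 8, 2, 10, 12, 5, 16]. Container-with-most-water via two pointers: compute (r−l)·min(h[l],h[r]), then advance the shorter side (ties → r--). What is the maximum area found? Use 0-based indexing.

max area = 160

l=0 r=11: min(7,16)*11=77 best=77 *, l++
l=1 r=11: min(16,16)*10=160 best=160 *, r--
l=1 r=10: min(16,5)*9=45 best=160, r--
l=1 r=9: min(16,12)*8=96 best=160, r--
l=1 r=8: min(16,10)*7=70 best=160, r--
l=1 r=7: min(16,2)*6=12 best=160, r--
l=1 r=6: min(16,8)*5=40 best=160, r--
l=1 r=5: min(16,3)*4=12 best=160, r--
l=1 r=4: min(16,17)*3=48 best=160, l++
l=2 r=4: min(9,17)*2=18 best=160, l++
l=3 r=4: min(3,17)*1=3 best=160, l++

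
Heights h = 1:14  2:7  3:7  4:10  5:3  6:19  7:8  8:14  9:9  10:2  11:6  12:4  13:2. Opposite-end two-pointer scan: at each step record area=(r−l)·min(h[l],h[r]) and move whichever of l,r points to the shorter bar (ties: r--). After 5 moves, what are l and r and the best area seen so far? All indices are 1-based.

l=1, r=8, best area=72

l=1 r=13: min(14,2)*12=24 best=24 *, r--
l=1 r=12: min(14,4)*11=44 best=44 *, r--
l=1 r=11: min(14,6)*10=60 best=60 *, r--
l=1 r=10: min(14,2)*9=18 best=60, r--
l=1 r=9: min(14,9)*8=72 best=72 *, r--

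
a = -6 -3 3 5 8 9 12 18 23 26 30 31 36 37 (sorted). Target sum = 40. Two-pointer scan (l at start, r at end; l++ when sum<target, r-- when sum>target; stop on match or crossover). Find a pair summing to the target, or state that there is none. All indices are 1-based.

(3, 37)

[1,14] -6+37=31 <40 → l++
[2,14] -3+37=34 <40 → l++
[3,14] 3+37=40 → found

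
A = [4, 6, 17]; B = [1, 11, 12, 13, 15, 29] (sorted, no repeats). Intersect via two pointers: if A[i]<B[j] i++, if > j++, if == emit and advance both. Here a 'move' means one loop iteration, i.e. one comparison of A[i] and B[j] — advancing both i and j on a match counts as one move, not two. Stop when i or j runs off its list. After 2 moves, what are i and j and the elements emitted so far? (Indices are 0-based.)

i=1, j=1, emitted=[]

i=0 j=0: 4>1, j++
i=0 j=1: 4<11, i++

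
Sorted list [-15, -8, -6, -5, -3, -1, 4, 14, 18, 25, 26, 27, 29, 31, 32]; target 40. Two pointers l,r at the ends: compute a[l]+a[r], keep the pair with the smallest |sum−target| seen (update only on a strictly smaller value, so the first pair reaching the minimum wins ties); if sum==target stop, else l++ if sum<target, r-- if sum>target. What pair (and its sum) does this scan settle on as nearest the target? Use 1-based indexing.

[1,15] -15+32=17 d=23 * → l++
[2,15] -8+32=24 d=16 * → l++
[3,15] -6+32=26 d=14 * → l++
[4,15] -5+32=27 d=13 * → l++
[5,15] -3+32=29 d=11 * → l++
[6,15] -1+32=31 d=9 * → l++
[7,15] 4+32=36 d=4 * → l++
[8,15] 14+32=46 d=6 → r--
[8,14] 14+31=45 d=5 → r--
[8,13] 14+29=43 d=3 * → r--
[8,12] 14+27=41 d=1 * → r--
[8,11] 14+26=40 d=0 * → stop

pair (14, 26) with sum 40 (|Δ|=0)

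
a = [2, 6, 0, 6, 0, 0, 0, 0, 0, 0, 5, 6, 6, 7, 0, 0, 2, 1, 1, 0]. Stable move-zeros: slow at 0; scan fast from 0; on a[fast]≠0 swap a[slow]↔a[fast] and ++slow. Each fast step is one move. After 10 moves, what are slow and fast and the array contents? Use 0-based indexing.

slow=3, fast=10, a=[2, 6, 6, 0, 0, 0, 0, 0, 0, 0, 5, 6, 6, 7, 0, 0, 2, 1, 1, 0]

(s=0,f=0) a[fast]=2≠0 swap→a[0]=2 → slow++,fast++
(s=1,f=1) a[fast]=6≠0 swap→a[1]=6 → slow++,fast++
(s=2,f=2) a[fast]=0 → fast++
(s=2,f=3) a[fast]=6≠0 swap→a[2]=6 → slow++,fast++
(s=3,f=4) a[fast]=0 → fast++
(s=3,f=5) a[fast]=0 → fast++
(s=3,f=6) a[fast]=0 → fast++
(s=3,f=7) a[fast]=0 → fast++
(s=3,f=8) a[fast]=0 → fast++
(s=3,f=9) a[fast]=0 → fast++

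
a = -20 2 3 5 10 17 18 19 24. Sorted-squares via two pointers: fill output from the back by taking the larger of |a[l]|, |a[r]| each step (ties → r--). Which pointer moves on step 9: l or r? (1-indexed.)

l=1 r=9: |-20|<=|24| out[9]=576, r--
l=1 r=8: |-20|>|19| out[8]=400, l++
l=2 r=8: |2|<=|19| out[7]=361, r--
l=2 r=7: |2|<=|18| out[6]=324, r--
l=2 r=6: |2|<=|17| out[5]=289, r--
l=2 r=5: |2|<=|10| out[4]=100, r--
l=2 r=4: |2|<=|5| out[3]=25, r--
l=2 r=3: |2|<=|3| out[2]=9, r--
l=2 r=2: |2|<=|2| out[1]=4, r--

r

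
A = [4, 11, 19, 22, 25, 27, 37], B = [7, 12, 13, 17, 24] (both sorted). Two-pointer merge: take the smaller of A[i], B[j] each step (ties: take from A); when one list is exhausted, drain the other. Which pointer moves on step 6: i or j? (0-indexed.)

j

[i=0,j=0] A[i]=4<=B[j]=7 take 4 → i++
[i=1,j=0] A[i]=11>B[j]=7 take 7 → j++
[i=1,j=1] A[i]=11<=B[j]=12 take 11 → i++
[i=2,j=1] A[i]=19>B[j]=12 take 12 → j++
[i=2,j=2] A[i]=19>B[j]=13 take 13 → j++
[i=2,j=3] A[i]=19>B[j]=17 take 17 → j++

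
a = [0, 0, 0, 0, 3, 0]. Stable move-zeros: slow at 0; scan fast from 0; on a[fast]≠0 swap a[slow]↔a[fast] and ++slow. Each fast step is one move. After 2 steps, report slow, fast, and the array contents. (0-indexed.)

slow=0, fast=2, a=[0, 0, 0, 0, 3, 0]

(s=0,f=0) a[fast]=0 → fast++
(s=0,f=1) a[fast]=0 → fast++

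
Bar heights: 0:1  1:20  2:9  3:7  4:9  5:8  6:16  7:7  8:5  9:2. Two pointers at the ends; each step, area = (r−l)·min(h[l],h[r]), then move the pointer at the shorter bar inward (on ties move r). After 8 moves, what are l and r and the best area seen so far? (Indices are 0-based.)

l=1, r=2, best area=80

[0,9] min(1,2)*9=9 best=9 * → l++
[1,9] min(20,2)*8=16 best=16 * → r--
[1,8] min(20,5)*7=35 best=35 * → r--
[1,7] min(20,7)*6=42 best=42 * → r--
[1,6] min(20,16)*5=80 best=80 * → r--
[1,5] min(20,8)*4=32 best=80 → r--
[1,4] min(20,9)*3=27 best=80 → r--
[1,3] min(20,7)*2=14 best=80 → r--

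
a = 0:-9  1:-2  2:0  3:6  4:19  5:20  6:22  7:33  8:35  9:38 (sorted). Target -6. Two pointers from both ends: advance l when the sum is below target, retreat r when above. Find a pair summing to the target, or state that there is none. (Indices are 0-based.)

no pair

[0,9] -9+38=29 >-6 → r--
[0,8] -9+35=26 >-6 → r--
[0,7] -9+33=24 >-6 → r--
[0,6] -9+22=13 >-6 → r--
[0,5] -9+20=11 >-6 → r--
[0,4] -9+19=10 >-6 → r--
[0,3] -9+6=-3 >-6 → r--
[0,2] -9+0=-9 <-6 → l++
[1,2] -2+0=-2 >-6 → r--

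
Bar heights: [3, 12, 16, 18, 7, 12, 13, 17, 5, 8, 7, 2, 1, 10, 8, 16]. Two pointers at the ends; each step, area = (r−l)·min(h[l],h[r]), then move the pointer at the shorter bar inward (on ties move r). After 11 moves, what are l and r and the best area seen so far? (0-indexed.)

l=0 r=15: min(3,16)*15=45 best=45 *, l++
l=1 r=15: min(12,16)*14=168 best=168 *, l++
l=2 r=15: min(16,16)*13=208 best=208 *, r--
l=2 r=14: min(16,8)*12=96 best=208, r--
l=2 r=13: min(16,10)*11=110 best=208, r--
l=2 r=12: min(16,1)*10=10 best=208, r--
l=2 r=11: min(16,2)*9=18 best=208, r--
l=2 r=10: min(16,7)*8=56 best=208, r--
l=2 r=9: min(16,8)*7=56 best=208, r--
l=2 r=8: min(16,5)*6=30 best=208, r--
l=2 r=7: min(16,17)*5=80 best=208, l++

l=3, r=7, best area=208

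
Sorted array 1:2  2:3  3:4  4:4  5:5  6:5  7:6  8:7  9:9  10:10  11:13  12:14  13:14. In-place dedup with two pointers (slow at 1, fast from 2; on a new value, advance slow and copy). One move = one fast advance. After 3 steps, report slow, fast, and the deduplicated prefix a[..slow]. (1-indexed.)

(s=1,f=2) a[fast]=3≠a[slow]=2 write a[2]=3 → slow++,fast++
(s=2,f=3) a[fast]=4≠a[slow]=3 write a[3]=4 → slow++,fast++
(s=3,f=4) a[fast]=4=a[slow] dup → fast++

slow=3, fast=5, prefix=[2, 3, 4]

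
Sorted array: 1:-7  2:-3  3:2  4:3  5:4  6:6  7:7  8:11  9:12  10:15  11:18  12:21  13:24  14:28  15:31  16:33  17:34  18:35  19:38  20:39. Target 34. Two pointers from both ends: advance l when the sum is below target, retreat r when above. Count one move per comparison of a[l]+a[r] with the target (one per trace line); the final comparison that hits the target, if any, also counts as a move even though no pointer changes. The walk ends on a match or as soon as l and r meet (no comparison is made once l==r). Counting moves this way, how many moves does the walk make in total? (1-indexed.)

9 moves

[1,20] -7+39=32 <34 → l++
[2,20] -3+39=36 >34 → r--
[2,19] -3+38=35 >34 → r--
[2,18] -3+35=32 <34 → l++
[3,18] 2+35=37 >34 → r--
[3,17] 2+34=36 >34 → r--
[3,16] 2+33=35 >34 → r--
[3,15] 2+31=33 <34 → l++
[4,15] 3+31=34 → found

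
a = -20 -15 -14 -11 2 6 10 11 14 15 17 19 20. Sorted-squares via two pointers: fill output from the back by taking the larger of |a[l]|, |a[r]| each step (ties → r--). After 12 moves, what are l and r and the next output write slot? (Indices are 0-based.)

l=0 r=12: |-20|<=|20| out[12]=400, r--
l=0 r=11: |-20|>|19| out[11]=400, l++
l=1 r=11: |-15|<=|19| out[10]=361, r--
l=1 r=10: |-15|<=|17| out[9]=289, r--
l=1 r=9: |-15|<=|15| out[8]=225, r--
l=1 r=8: |-15|>|14| out[7]=225, l++
l=2 r=8: |-14|<=|14| out[6]=196, r--
l=2 r=7: |-14|>|11| out[5]=196, l++
l=3 r=7: |-11|<=|11| out[4]=121, r--
l=3 r=6: |-11|>|10| out[3]=121, l++
l=4 r=6: |2|<=|10| out[2]=100, r--
l=4 r=5: |2|<=|6| out[1]=36, r--

l=4, r=4, next write slot=0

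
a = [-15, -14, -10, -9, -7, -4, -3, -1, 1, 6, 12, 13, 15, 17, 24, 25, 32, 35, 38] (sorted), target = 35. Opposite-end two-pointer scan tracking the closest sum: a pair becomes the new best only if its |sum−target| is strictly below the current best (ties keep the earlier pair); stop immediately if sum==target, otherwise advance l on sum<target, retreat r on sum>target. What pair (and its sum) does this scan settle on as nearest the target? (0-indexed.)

pair (-3, 38) with sum 35 (|Δ|=0)

l=0 r=18: -15+38=23 d=12 *, l++
l=1 r=18: -14+38=24 d=11 *, l++
l=2 r=18: -10+38=28 d=7 *, l++
l=3 r=18: -9+38=29 d=6 *, l++
l=4 r=18: -7+38=31 d=4 *, l++
l=5 r=18: -4+38=34 d=1 *, l++
l=6 r=18: -3+38=35 d=0 *, stop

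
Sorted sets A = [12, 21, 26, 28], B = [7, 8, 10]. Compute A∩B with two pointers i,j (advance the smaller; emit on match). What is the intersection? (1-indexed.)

i=1 j=1: 12>7, j++
i=1 j=2: 12>8, j++
i=1 j=3: 12>10, j++

intersection = []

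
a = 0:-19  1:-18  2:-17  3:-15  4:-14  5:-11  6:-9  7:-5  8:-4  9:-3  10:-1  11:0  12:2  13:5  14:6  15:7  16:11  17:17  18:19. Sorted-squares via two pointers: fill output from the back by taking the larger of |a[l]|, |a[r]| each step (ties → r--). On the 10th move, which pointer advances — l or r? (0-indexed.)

l=0 r=18: |-19|<=|19| out[18]=361, r--
l=0 r=17: |-19|>|17| out[17]=361, l++
l=1 r=17: |-18|>|17| out[16]=324, l++
l=2 r=17: |-17|<=|17| out[15]=289, r--
l=2 r=16: |-17|>|11| out[14]=289, l++
l=3 r=16: |-15|>|11| out[13]=225, l++
l=4 r=16: |-14|>|11| out[12]=196, l++
l=5 r=16: |-11|<=|11| out[11]=121, r--
l=5 r=15: |-11|>|7| out[10]=121, l++
l=6 r=15: |-9|>|7| out[9]=81, l++

l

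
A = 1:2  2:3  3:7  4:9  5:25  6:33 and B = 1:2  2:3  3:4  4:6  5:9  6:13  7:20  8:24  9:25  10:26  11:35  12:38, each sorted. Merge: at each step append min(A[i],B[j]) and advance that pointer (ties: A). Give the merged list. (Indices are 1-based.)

[2, 2, 3, 3, 4, 6, 7, 9, 9, 13, 20, 24, 25, 25, 26, 33, 35, 38]

[i=1,j=1] A[i]=2<=B[j]=2 take 2 → i++
[i=2,j=1] A[i]=3>B[j]=2 take 2 → j++
[i=2,j=2] A[i]=3<=B[j]=3 take 3 → i++
[i=3,j=2] A[i]=7>B[j]=3 take 3 → j++
[i=3,j=3] A[i]=7>B[j]=4 take 4 → j++
[i=3,j=4] A[i]=7>B[j]=6 take 6 → j++
[i=3,j=5] A[i]=7<=B[j]=9 take 7 → i++
[i=4,j=5] A[i]=9<=B[j]=9 take 9 → i++
[i=5,j=5] A[i]=25>B[j]=9 take 9 → j++
[i=5,j=6] A[i]=25>B[j]=13 take 13 → j++
[i=5,j=7] A[i]=25>B[j]=20 take 20 → j++
[i=5,j=8] A[i]=25>B[j]=24 take 24 → j++
[i=5,j=9] A[i]=25<=B[j]=25 take 25 → i++
[i=6,j=9] A[i]=33>B[j]=25 take 25 → j++
[i=6,j=10] A[i]=33>B[j]=26 take 26 → j++
[i=6,j=11] A[i]=33<=B[j]=35 take 33 → i++
[i=7,j=11] A done, take B[j]=35 → j++
[i=7,j=12] A done, take B[j]=38 → j++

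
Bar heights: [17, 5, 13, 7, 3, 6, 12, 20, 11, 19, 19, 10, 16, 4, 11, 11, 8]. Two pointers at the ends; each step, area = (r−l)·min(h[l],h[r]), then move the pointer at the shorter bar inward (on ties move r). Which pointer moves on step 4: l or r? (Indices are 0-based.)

r

[0,16] min(17,8)*16=128 best=128 * → r--
[0,15] min(17,11)*15=165 best=165 * → r--
[0,14] min(17,11)*14=154 best=165 → r--
[0,13] min(17,4)*13=52 best=165 → r--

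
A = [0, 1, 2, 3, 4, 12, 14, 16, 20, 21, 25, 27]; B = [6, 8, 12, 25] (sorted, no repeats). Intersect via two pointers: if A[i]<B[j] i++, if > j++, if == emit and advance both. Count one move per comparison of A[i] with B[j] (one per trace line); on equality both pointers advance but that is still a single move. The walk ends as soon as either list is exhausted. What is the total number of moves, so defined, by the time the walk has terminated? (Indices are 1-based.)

13 moves

i=1 j=1: 0<6, i++
i=2 j=1: 1<6, i++
i=3 j=1: 2<6, i++
i=4 j=1: 3<6, i++
i=5 j=1: 4<6, i++
i=6 j=1: 12>6, j++
i=6 j=2: 12>8, j++
i=6 j=3: 12==12 emit, i++,j++
i=7 j=4: 14<25, i++
i=8 j=4: 16<25, i++
i=9 j=4: 20<25, i++
i=10 j=4: 21<25, i++
i=11 j=4: 25==25 emit, i++,j++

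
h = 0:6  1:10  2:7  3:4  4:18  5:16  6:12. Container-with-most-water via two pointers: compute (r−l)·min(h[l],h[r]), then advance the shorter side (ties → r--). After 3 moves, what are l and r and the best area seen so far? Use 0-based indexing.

l=0 r=6: min(6,12)*6=36 best=36 *, l++
l=1 r=6: min(10,12)*5=50 best=50 *, l++
l=2 r=6: min(7,12)*4=28 best=50, l++

l=3, r=6, best area=50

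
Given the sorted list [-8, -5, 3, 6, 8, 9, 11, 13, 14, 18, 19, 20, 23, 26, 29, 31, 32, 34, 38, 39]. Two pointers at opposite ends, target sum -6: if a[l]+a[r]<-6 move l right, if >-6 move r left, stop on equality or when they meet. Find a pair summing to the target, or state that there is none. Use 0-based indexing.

no pair

[0,19] -8+39=31 >-6 → r--
[0,18] -8+38=30 >-6 → r--
[0,17] -8+34=26 >-6 → r--
[0,16] -8+32=24 >-6 → r--
[0,15] -8+31=23 >-6 → r--
[0,14] -8+29=21 >-6 → r--
[0,13] -8+26=18 >-6 → r--
[0,12] -8+23=15 >-6 → r--
[0,11] -8+20=12 >-6 → r--
[0,10] -8+19=11 >-6 → r--
[0,9] -8+18=10 >-6 → r--
[0,8] -8+14=6 >-6 → r--
[0,7] -8+13=5 >-6 → r--
[0,6] -8+11=3 >-6 → r--
[0,5] -8+9=1 >-6 → r--
[0,4] -8+8=0 >-6 → r--
[0,3] -8+6=-2 >-6 → r--
[0,2] -8+3=-5 >-6 → r--
[0,1] -8+-5=-13 <-6 → l++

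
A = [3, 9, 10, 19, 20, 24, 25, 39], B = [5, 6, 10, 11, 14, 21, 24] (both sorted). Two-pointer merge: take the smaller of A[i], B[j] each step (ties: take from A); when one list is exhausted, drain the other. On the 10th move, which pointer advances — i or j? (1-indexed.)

[i=1,j=1] A[i]=3<=B[j]=5 take 3 → i++
[i=2,j=1] A[i]=9>B[j]=5 take 5 → j++
[i=2,j=2] A[i]=9>B[j]=6 take 6 → j++
[i=2,j=3] A[i]=9<=B[j]=10 take 9 → i++
[i=3,j=3] A[i]=10<=B[j]=10 take 10 → i++
[i=4,j=3] A[i]=19>B[j]=10 take 10 → j++
[i=4,j=4] A[i]=19>B[j]=11 take 11 → j++
[i=4,j=5] A[i]=19>B[j]=14 take 14 → j++
[i=4,j=6] A[i]=19<=B[j]=21 take 19 → i++
[i=5,j=6] A[i]=20<=B[j]=21 take 20 → i++

i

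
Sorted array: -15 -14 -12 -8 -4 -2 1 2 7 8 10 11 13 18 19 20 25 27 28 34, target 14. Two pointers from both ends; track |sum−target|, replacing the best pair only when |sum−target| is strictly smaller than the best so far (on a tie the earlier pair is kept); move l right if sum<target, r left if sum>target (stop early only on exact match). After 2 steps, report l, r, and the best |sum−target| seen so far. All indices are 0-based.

l=1, r=18, best |Δ|=1

[0,19] -15+34=19 d=5 * → r--
[0,18] -15+28=13 d=1 * → l++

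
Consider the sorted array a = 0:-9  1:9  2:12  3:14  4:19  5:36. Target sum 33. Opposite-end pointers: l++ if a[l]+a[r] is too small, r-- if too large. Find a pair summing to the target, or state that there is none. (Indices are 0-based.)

(14, 19)

l=0 r=5: -9+36=27 <33, l++
l=1 r=5: 9+36=45 >33, r--
l=1 r=4: 9+19=28 <33, l++
l=2 r=4: 12+19=31 <33, l++
l=3 r=4: 14+19=33, found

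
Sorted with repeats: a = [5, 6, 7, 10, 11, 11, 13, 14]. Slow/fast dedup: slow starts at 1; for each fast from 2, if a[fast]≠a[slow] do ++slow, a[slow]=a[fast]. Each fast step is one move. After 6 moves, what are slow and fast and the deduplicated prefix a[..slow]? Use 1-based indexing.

slow=6, fast=8, prefix=[5, 6, 7, 10, 11, 13]

(s=1,f=2) a[fast]=6≠a[slow]=5 write a[2]=6 → slow++,fast++
(s=2,f=3) a[fast]=7≠a[slow]=6 write a[3]=7 → slow++,fast++
(s=3,f=4) a[fast]=10≠a[slow]=7 write a[4]=10 → slow++,fast++
(s=4,f=5) a[fast]=11≠a[slow]=10 write a[5]=11 → slow++,fast++
(s=5,f=6) a[fast]=11=a[slow] dup → fast++
(s=5,f=7) a[fast]=13≠a[slow]=11 write a[6]=13 → slow++,fast++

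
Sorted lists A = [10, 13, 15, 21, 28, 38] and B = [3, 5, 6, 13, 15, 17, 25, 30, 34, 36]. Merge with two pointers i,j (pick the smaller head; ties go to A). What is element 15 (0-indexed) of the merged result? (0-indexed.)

merged[15] = 38

i=0 j=0: A[i]=10>B[j]=3 take 3, j++
i=0 j=1: A[i]=10>B[j]=5 take 5, j++
i=0 j=2: A[i]=10>B[j]=6 take 6, j++
i=0 j=3: A[i]=10<=B[j]=13 take 10, i++
i=1 j=3: A[i]=13<=B[j]=13 take 13, i++
i=2 j=3: A[i]=15>B[j]=13 take 13, j++
i=2 j=4: A[i]=15<=B[j]=15 take 15, i++
i=3 j=4: A[i]=21>B[j]=15 take 15, j++
i=3 j=5: A[i]=21>B[j]=17 take 17, j++
i=3 j=6: A[i]=21<=B[j]=25 take 21, i++
i=4 j=6: A[i]=28>B[j]=25 take 25, j++
i=4 j=7: A[i]=28<=B[j]=30 take 28, i++
i=5 j=7: A[i]=38>B[j]=30 take 30, j++
i=5 j=8: A[i]=38>B[j]=34 take 34, j++
i=5 j=9: A[i]=38>B[j]=36 take 36, j++
i=5 j=10: B done, take A[i]=38, i++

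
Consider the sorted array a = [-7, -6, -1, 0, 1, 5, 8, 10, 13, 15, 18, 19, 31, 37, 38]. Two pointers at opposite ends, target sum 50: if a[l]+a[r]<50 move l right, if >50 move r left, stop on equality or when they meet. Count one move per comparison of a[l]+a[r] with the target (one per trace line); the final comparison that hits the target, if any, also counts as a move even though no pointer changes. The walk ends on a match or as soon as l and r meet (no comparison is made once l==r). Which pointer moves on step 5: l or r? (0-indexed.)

l=0 r=14: -7+38=31 <50, l++
l=1 r=14: -6+38=32 <50, l++
l=2 r=14: -1+38=37 <50, l++
l=3 r=14: 0+38=38 <50, l++
l=4 r=14: 1+38=39 <50, l++

l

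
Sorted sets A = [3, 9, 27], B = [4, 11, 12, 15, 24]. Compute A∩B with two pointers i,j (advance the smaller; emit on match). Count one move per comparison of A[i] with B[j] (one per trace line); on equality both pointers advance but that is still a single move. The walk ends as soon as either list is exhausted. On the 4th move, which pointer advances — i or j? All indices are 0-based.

[i=0,j=0] 3<4 → i++
[i=1,j=0] 9>4 → j++
[i=1,j=1] 9<11 → i++
[i=2,j=1] 27>11 → j++

j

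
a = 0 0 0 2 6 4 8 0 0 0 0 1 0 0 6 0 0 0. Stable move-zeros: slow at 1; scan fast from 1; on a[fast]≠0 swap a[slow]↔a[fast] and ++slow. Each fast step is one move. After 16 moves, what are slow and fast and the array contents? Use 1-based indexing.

slow=7, fast=17, a=[2, 6, 4, 8, 1, 6, 0, 0, 0, 0, 0, 0, 0, 0, 0, 0, 0, 0]

(s=1,f=1) a[fast]=0 → fast++
(s=1,f=2) a[fast]=0 → fast++
(s=1,f=3) a[fast]=0 → fast++
(s=1,f=4) a[fast]=2≠0 swap→a[1]=2 → slow++,fast++
(s=2,f=5) a[fast]=6≠0 swap→a[2]=6 → slow++,fast++
(s=3,f=6) a[fast]=4≠0 swap→a[3]=4 → slow++,fast++
(s=4,f=7) a[fast]=8≠0 swap→a[4]=8 → slow++,fast++
(s=5,f=8) a[fast]=0 → fast++
(s=5,f=9) a[fast]=0 → fast++
(s=5,f=10) a[fast]=0 → fast++
(s=5,f=11) a[fast]=0 → fast++
(s=5,f=12) a[fast]=1≠0 swap→a[5]=1 → slow++,fast++
(s=6,f=13) a[fast]=0 → fast++
(s=6,f=14) a[fast]=0 → fast++
(s=6,f=15) a[fast]=6≠0 swap→a[6]=6 → slow++,fast++
(s=7,f=16) a[fast]=0 → fast++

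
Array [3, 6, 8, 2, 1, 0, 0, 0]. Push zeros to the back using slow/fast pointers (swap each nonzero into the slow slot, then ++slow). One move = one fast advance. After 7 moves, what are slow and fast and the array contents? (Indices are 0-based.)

slow=5, fast=7, a=[3, 6, 8, 2, 1, 0, 0, 0]

(s=0,f=0) a[fast]=3≠0 swap→a[0]=3 → slow++,fast++
(s=1,f=1) a[fast]=6≠0 swap→a[1]=6 → slow++,fast++
(s=2,f=2) a[fast]=8≠0 swap→a[2]=8 → slow++,fast++
(s=3,f=3) a[fast]=2≠0 swap→a[3]=2 → slow++,fast++
(s=4,f=4) a[fast]=1≠0 swap→a[4]=1 → slow++,fast++
(s=5,f=5) a[fast]=0 → fast++
(s=5,f=6) a[fast]=0 → fast++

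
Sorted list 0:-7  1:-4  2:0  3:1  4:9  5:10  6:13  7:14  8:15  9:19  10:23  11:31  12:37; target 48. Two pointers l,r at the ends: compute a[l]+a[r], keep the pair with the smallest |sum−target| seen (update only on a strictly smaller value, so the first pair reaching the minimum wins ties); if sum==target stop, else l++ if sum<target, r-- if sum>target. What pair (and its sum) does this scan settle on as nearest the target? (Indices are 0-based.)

pair (10, 37) with sum 47 (|Δ|=1)

[0,12] -7+37=30 d=18 * → l++
[1,12] -4+37=33 d=15 * → l++
[2,12] 0+37=37 d=11 * → l++
[3,12] 1+37=38 d=10 * → l++
[4,12] 9+37=46 d=2 * → l++
[5,12] 10+37=47 d=1 * → l++
[6,12] 13+37=50 d=2 → r--
[6,11] 13+31=44 d=4 → l++
[7,11] 14+31=45 d=3 → l++
[8,11] 15+31=46 d=2 → l++
[9,11] 19+31=50 d=2 → r--
[9,10] 19+23=42 d=6 → l++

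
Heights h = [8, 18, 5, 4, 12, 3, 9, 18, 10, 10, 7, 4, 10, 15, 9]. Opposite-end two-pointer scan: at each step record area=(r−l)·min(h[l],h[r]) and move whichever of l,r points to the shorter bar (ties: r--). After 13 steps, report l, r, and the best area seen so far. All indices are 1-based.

[1,15] min(8,9)*14=112 best=112 * → l++
[2,15] min(18,9)*13=117 best=117 * → r--
[2,14] min(18,15)*12=180 best=180 * → r--
[2,13] min(18,10)*11=110 best=180 → r--
[2,12] min(18,4)*10=40 best=180 → r--
[2,11] min(18,7)*9=63 best=180 → r--
[2,10] min(18,10)*8=80 best=180 → r--
[2,9] min(18,10)*7=70 best=180 → r--
[2,8] min(18,18)*6=108 best=180 → r--
[2,7] min(18,9)*5=45 best=180 → r--
[2,6] min(18,3)*4=12 best=180 → r--
[2,5] min(18,12)*3=36 best=180 → r--
[2,4] min(18,4)*2=8 best=180 → r--

l=2, r=3, best area=180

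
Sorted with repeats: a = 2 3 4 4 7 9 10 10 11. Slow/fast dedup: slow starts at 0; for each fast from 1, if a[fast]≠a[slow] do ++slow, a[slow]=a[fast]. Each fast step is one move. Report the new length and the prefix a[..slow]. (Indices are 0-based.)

length 7; prefix = [2, 3, 4, 7, 9, 10, 11]

(s=0,f=1) a[fast]=3≠a[slow]=2 write a[1]=3 → slow++,fast++
(s=1,f=2) a[fast]=4≠a[slow]=3 write a[2]=4 → slow++,fast++
(s=2,f=3) a[fast]=4=a[slow] dup → fast++
(s=2,f=4) a[fast]=7≠a[slow]=4 write a[3]=7 → slow++,fast++
(s=3,f=5) a[fast]=9≠a[slow]=7 write a[4]=9 → slow++,fast++
(s=4,f=6) a[fast]=10≠a[slow]=9 write a[5]=10 → slow++,fast++
(s=5,f=7) a[fast]=10=a[slow] dup → fast++
(s=5,f=8) a[fast]=11≠a[slow]=10 write a[6]=11 → slow++,fast++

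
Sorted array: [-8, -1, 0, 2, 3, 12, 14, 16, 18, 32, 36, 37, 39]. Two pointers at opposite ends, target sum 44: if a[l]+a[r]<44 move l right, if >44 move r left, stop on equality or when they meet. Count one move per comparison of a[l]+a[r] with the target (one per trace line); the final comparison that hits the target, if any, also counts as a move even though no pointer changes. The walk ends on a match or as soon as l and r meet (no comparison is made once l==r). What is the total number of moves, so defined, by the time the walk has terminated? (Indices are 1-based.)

9 moves

l=1 r=13: -8+39=31 <44, l++
l=2 r=13: -1+39=38 <44, l++
l=3 r=13: 0+39=39 <44, l++
l=4 r=13: 2+39=41 <44, l++
l=5 r=13: 3+39=42 <44, l++
l=6 r=13: 12+39=51 >44, r--
l=6 r=12: 12+37=49 >44, r--
l=6 r=11: 12+36=48 >44, r--
l=6 r=10: 12+32=44, found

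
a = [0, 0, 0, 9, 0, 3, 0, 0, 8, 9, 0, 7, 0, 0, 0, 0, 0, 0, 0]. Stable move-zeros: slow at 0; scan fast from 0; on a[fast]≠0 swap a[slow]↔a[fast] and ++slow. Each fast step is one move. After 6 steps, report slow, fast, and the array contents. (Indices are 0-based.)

slow=0 fast=0: a[fast]=0, fast++
slow=0 fast=1: a[fast]=0, fast++
slow=0 fast=2: a[fast]=0, fast++
slow=0 fast=3: a[fast]=9≠0 swap→a[0]=9, slow++,fast++
slow=1 fast=4: a[fast]=0, fast++
slow=1 fast=5: a[fast]=3≠0 swap→a[1]=3, slow++,fast++

slow=2, fast=6, a=[9, 3, 0, 0, 0, 0, 0, 0, 8, 9, 0, 7, 0, 0, 0, 0, 0, 0, 0]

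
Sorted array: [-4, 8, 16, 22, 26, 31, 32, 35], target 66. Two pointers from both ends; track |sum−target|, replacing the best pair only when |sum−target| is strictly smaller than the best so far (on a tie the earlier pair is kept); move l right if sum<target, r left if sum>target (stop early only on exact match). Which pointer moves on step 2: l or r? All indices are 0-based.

l

l=0 r=7: -4+35=31 d=35 *, l++
l=1 r=7: 8+35=43 d=23 *, l++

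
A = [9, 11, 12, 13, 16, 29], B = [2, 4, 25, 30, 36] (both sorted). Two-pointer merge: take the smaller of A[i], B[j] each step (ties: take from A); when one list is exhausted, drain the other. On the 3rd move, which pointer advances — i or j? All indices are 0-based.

i

i=0 j=0: A[i]=9>B[j]=2 take 2, j++
i=0 j=1: A[i]=9>B[j]=4 take 4, j++
i=0 j=2: A[i]=9<=B[j]=25 take 9, i++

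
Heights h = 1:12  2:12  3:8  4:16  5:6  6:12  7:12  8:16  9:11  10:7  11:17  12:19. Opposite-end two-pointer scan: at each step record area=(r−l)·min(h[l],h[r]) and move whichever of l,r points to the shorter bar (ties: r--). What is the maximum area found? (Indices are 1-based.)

max area = 132

l=1 r=12: min(12,19)*11=132 best=132 *, l++
l=2 r=12: min(12,19)*10=120 best=132, l++
l=3 r=12: min(8,19)*9=72 best=132, l++
l=4 r=12: min(16,19)*8=128 best=132, l++
l=5 r=12: min(6,19)*7=42 best=132, l++
l=6 r=12: min(12,19)*6=72 best=132, l++
l=7 r=12: min(12,19)*5=60 best=132, l++
l=8 r=12: min(16,19)*4=64 best=132, l++
l=9 r=12: min(11,19)*3=33 best=132, l++
l=10 r=12: min(7,19)*2=14 best=132, l++
l=11 r=12: min(17,19)*1=17 best=132, l++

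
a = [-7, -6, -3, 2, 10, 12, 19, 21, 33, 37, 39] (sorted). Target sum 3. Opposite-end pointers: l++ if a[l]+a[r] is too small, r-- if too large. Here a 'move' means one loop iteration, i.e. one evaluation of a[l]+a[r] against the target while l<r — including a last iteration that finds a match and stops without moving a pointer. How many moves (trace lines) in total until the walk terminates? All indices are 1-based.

7 moves

[1,11] -7+39=32 >3 → r--
[1,10] -7+37=30 >3 → r--
[1,9] -7+33=26 >3 → r--
[1,8] -7+21=14 >3 → r--
[1,7] -7+19=12 >3 → r--
[1,6] -7+12=5 >3 → r--
[1,5] -7+10=3 → found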